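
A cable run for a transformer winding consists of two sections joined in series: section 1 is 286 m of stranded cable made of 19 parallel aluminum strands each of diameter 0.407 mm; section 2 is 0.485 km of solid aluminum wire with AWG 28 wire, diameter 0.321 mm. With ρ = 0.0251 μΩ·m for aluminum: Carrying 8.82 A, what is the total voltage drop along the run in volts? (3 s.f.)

ρ = 0.0251 μΩ·m = 2.51×10^-8 Ω·m
Section 1: A_strand = π(2.0350e-04)² = 1.301e-07 m²; R₁ = ρL/(N·A_s) = (2.51×10^-8)(286)/(19×1.301e-07) = 2.904 Ω
Section 2: A = π(0.321/2 mm)² = π(1.6050e-04 m)² = 8.093e-08 m²
R₂ = (2.51×10^-8)(485)/(8.093e-08) = 150.4 Ω
R = R₁ + R₂ = 153.3 Ω
V = IR = 8.82 × 153.3 = 1350 V

1350 V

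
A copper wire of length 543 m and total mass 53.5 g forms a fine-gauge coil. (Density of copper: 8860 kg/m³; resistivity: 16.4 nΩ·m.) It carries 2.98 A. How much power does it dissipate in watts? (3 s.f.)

ρ = 16.4 nΩ·m = 1.64×10^-8 Ω·m
A = m/(density·L) = 0.0535/(8860×543) = 1.1120e-08 m²
R = ρL/A = (1.64×10^-8)(543)/(1.1120e-08) = 800.8 Ω
P = I²R = (2.98)² × 800.8 = 7110 W

7110 W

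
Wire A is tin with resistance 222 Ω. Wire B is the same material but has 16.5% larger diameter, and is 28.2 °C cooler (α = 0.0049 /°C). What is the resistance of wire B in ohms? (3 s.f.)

141 Ω

R ∝ ρL/d² with ρ ∝ (1+αΔT), so R_B/R_A = (1 + 16.5/100)⁻² × (1 − 0.0049×28.2)
= 0.7368 × 0.8618 = 0.635
R_B = 0.635 × 222 = 141 Ω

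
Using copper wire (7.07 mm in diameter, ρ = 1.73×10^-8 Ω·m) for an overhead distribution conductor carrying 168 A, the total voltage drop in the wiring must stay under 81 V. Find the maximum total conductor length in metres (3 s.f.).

1090 m

A = π(d/2)² = π(3.5350e-03 m)² = 3.926e-05 m²
L_max = V_max·A/(1·ρI) = (81)(3.926e-05)/(1.73×10^-8×168) = 1090 m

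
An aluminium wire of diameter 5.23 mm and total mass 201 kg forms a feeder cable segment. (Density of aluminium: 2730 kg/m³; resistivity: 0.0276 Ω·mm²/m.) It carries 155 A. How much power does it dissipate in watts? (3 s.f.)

1.06×10^5 W

ρ = 0.0276 Ω·mm²/m = 2.76×10^-8 Ω·m
A = π(d/2)² = π(2.6150e-03 m)² = 2.1483e-05 m²
L = m/(density·A) = 201/(2730×2.1483e-05) = 3427 m
R = ρL/A = (2.76×10^-8)(3427)/(2.1483e-05) = 4.403 Ω
P = I²R = (155)² × 4.403 = 1.06×10^5 W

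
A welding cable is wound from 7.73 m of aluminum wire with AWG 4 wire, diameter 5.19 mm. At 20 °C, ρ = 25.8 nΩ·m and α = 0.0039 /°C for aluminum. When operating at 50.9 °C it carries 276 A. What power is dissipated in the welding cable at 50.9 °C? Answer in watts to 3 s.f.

ρ = 25.8 nΩ·m = 2.58×10^-8 Ω·m
A = π(5.19/2 mm)² = π(2.5950e-03 m)² = 2.116e-05 m²
R₍20₎ = ρL/A = (2.58×10^-8)(7.73)/(2.116e-05) = 0.009427 Ω
R₍50.9₎ = R₍20₎(1 + αΔT) = 0.009427 × (1 + 0.0039×30.9) = 0.01056 Ω
P = I²R = (276)² × 0.01056 = 805 W

805 W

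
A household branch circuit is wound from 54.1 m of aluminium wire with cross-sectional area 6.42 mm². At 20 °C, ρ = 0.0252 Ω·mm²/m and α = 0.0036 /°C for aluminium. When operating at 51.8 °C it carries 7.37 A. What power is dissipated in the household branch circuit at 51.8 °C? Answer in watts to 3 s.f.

ρ = 0.0252 Ω·mm²/m = 2.52×10^-8 Ω·m
A = 6.42 mm² = 6.420e-06 m²
R₍20₎ = ρL/A = (2.52×10^-8)(54.1)/(6.420e-06) = 0.2124 Ω
R₍51.8₎ = R₍20₎(1 + αΔT) = 0.2124 × (1 + 0.0036×31.8) = 0.2367 Ω
P = I²R = (7.37)² × 0.2367 = 12.9 W

12.9 W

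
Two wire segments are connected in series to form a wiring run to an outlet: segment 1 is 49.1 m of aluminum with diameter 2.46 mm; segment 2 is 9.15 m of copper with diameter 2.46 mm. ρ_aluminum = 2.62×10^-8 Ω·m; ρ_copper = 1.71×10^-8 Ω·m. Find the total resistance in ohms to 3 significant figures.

Segment 1: A = π(d/2)² = π(1.2300e-03 m)² = 4.753e-06 m²
R₁ = ρL/A = (2.62×10^-8)(49.1)/(4.753e-06) = 0.2707 Ω
R₂ = (1.71×10^-8)(9.15)/(4.753e-06) = 0.03292 Ω
R = R₁ + R₂ = 0.304 Ω

0.304 Ω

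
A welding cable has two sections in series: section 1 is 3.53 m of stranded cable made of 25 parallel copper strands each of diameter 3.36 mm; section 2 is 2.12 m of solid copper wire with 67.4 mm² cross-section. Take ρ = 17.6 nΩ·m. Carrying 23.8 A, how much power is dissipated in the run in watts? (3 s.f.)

ρ = 17.6 nΩ·m = 1.76×10^-8 Ω·m
Section 1: A_strand = π(1.6800e-03)² = 8.867e-06 m²; R₁ = ρL/(N·A_s) = (1.76×10^-8)(3.53)/(25×8.867e-06) = 2.803×10^-4 Ω
Section 2: A = 67.4 mm² = 6.740e-05 m²
R₂ = (1.76×10^-8)(2.12)/(6.740e-05) = 5.536×10^-4 Ω
R = R₁ + R₂ = 8.339×10^-4 Ω
P = I²R = (23.8)² × 8.339×10^-4 = 0.472 W

0.472 W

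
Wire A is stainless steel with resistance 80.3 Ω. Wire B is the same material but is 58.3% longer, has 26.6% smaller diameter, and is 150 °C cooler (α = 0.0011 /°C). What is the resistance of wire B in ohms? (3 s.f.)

R ∝ ρL/d² with ρ ∝ (1+αΔT), so R_B/R_A = (1 + 58.3/100) × (1 − 26.6/100)⁻² × (1 − 0.0011×150)
= 1.583 × 1.856 × 0.835 = 2.453
R_B = 2.453 × 80.3 = 197 Ω

197 Ω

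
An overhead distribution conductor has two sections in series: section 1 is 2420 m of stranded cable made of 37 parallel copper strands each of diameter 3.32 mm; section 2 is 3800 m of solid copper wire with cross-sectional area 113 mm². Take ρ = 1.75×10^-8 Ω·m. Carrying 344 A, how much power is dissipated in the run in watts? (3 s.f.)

85300 W

Section 1: A_strand = π(1.6600e-03)² = 8.657e-06 m²; R₁ = ρL/(N·A_s) = (1.75×10^-8)(2420)/(37×8.657e-06) = 0.1322 Ω
Section 2: A = 113 mm² = 1.130e-04 m²
R₂ = (1.75×10^-8)(3800)/(1.130e-04) = 0.5885 Ω
R = R₁ + R₂ = 0.7207 Ω
P = I²R = (344)² × 0.7207 = 85300 W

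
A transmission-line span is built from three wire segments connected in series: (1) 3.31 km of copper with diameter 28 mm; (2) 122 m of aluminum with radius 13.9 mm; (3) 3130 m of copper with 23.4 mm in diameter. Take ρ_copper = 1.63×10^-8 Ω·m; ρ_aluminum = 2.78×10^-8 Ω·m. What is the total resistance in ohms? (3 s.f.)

Seg 1: A = π(d/2)² = π(1.4000e-02 m)² = 6.158e-04 m²
R_1 = (1.63×10^-8)(3310)/(6.158e-04) = 0.08762 Ω
Seg 2: A = πr² = π(1.3900e-02 m)² = 6.070e-04 m²
R_2 = (2.78×10^-8)(122)/(6.070e-04) = 0.005588 Ω
Seg 3: A = π(d/2)² = π(1.1700e-02 m)² = 4.301e-04 m²
R_3 = (1.63×10^-8)(3130)/(4.301e-04) = 0.1186 Ω
R_total = R_1 + R_2 + R_3 = 0.212 Ω

0.212 Ω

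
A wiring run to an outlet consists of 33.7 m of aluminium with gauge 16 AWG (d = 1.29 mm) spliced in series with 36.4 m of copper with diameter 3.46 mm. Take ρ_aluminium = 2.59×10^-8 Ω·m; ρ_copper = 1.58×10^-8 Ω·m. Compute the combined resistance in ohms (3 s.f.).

0.729 Ω

Segment 1: A = π(1.29/2 mm)² = π(6.4500e-04 m)² = 1.307e-06 m²
R₁ = ρL/A = (2.59×10^-8)(33.7)/(1.307e-06) = 0.6678 Ω
Segment 2: A = π(d/2)² = π(1.7300e-03 m)² = 9.402e-06 m²
R₂ = (1.58×10^-8)(36.4)/(9.402e-06) = 0.06117 Ω
R = R₁ + R₂ = 0.729 Ω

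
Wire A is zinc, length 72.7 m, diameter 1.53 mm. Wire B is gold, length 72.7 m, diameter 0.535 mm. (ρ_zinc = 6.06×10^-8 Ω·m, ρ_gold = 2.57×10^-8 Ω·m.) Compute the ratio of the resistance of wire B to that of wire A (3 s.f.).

R ∝ ρL/d², so R_B/R_A = (ρ_B/ρ_A) × (d_A/d_B)²
= (2.57×10^-8/6.06×10^-8) × (1.53/0.535)² = 3.47

3.47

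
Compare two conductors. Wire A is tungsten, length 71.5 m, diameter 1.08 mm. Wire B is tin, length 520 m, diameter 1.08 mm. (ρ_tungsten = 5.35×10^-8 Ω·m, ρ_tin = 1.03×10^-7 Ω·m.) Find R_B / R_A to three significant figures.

R ∝ ρL/d², so R_B/R_A = (ρ_B/ρ_A) × (L_B/L_A)
= (1.03×10^-7/5.35×10^-8) × (520/71.5) = 14.0

14.0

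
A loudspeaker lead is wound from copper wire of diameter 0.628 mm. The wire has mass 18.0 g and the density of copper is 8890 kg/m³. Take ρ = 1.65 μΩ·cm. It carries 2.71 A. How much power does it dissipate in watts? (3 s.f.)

ρ = 1.65 μΩ·cm = 1.65×10^-8 Ω·m
A = π(d/2)² = π(3.1400e-04 m)² = 3.0975e-07 m²
L = m/(density·A) = 0.018/(8890×3.0975e-07) = 6.537 m
R = ρL/A = (1.65×10^-8)(6.537)/(3.0975e-07) = 0.3482 Ω
P = I²R = (2.71)² × 0.3482 = 2.56 W

2.56 W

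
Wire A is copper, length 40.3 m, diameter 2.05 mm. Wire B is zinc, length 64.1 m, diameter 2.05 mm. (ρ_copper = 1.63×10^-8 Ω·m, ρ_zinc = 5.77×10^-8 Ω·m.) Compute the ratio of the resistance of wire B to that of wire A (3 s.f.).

5.63

R ∝ ρL/d², so R_B/R_A = (ρ_B/ρ_A) × (L_B/L_A)
= (5.77×10^-8/1.63×10^-8) × (64.1/40.3) = 5.63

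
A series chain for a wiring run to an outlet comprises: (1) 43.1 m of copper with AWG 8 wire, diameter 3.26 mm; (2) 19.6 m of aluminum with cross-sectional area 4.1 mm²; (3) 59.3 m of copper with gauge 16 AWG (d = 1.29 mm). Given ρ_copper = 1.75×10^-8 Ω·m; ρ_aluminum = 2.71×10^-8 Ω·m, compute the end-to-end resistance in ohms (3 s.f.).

1.01 Ω

Seg 1: A = π(3.26/2 mm)² = π(1.6300e-03 m)² = 8.347e-06 m²
R_1 = (1.75×10^-8)(43.1)/(8.347e-06) = 0.09036 Ω
Seg 2: A = 4.1 mm² = 4.100e-06 m²
R_2 = (2.71×10^-8)(19.6)/(4.100e-06) = 0.1296 Ω
Seg 3: A = π(1.29/2 mm)² = π(6.4500e-04 m)² = 1.307e-06 m²
R_3 = (1.75×10^-8)(59.3)/(1.307e-06) = 0.794 Ω
R_total = R_1 + R_2 + R_3 = 1.01 Ω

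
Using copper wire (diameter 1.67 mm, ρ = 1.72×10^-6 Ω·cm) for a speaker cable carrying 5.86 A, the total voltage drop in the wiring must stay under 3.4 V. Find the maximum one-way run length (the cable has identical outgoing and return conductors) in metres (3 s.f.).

36.9 m

ρ = 1.72×10^-6 Ω·cm = 1.72×10^-8 Ω·m
A = π(d/2)² = π(8.3500e-04 m)² = 2.190e-06 m²
L_max = V_max·A/(2·ρI) = (3.4)(2.190e-06)/(2×1.72×10^-8×5.86) = 36.9 m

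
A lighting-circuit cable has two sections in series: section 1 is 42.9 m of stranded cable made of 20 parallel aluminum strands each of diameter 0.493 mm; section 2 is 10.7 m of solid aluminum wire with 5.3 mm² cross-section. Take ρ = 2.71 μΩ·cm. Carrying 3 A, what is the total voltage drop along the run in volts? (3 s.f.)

ρ = 2.71 μΩ·cm = 2.71×10^-8 Ω·m
Section 1: A_strand = π(2.4650e-04)² = 1.909e-07 m²; R₁ = ρL/(N·A_s) = (2.71×10^-8)(42.9)/(20×1.909e-07) = 0.3045 Ω
Section 2: A = 5.3 mm² = 5.300e-06 m²
R₂ = (2.71×10^-8)(10.7)/(5.300e-06) = 0.05471 Ω
R = R₁ + R₂ = 0.3592 Ω
V = IR = 3 × 0.3592 = 1.08 V

1.08 V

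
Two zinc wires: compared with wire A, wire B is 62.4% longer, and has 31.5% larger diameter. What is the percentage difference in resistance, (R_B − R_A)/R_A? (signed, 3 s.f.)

R ∝ L/d², so R_B/R_A = (1 + 62.4/100) × (1 + 31.5/100)⁻²
= 1.624 × 0.5783 = 0.9392
(R_B − R_A)/R_A = 0.9392 − 1 = -6.09%

-6.09%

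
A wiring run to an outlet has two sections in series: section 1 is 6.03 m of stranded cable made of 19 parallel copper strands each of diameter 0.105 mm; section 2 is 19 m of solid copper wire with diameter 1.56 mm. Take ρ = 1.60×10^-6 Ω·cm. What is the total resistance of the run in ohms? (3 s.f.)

ρ = 1.60×10^-6 Ω·cm = 1.60×10^-8 Ω·m
Section 1: A_strand = π(5.2500e-05)² = 8.659e-09 m²; R₁ = ρL/(N·A_s) = (1.60×10^-8)(6.03)/(19×8.659e-09) = 0.5864 Ω
Section 2: A = π(d/2)² = π(7.8000e-04 m)² = 1.911e-06 m²
R₂ = (1.60×10^-8)(19)/(1.911e-06) = 0.1591 Ω
R = R₁ + R₂ = 0.745 Ω

0.745 Ω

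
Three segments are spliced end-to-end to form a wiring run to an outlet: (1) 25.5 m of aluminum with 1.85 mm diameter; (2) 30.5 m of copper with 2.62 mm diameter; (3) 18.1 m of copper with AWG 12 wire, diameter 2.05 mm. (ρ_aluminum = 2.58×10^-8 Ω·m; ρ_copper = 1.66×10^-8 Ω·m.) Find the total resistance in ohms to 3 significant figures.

0.430 Ω

Seg 1: A = π(d/2)² = π(9.2500e-04 m)² = 2.688e-06 m²
R_1 = (2.58×10^-8)(25.5)/(2.688e-06) = 0.2448 Ω
Seg 2: A = π(d/2)² = π(1.3100e-03 m)² = 5.391e-06 m²
R_2 = (1.66×10^-8)(30.5)/(5.391e-06) = 0.09391 Ω
Seg 3: A = π(2.05/2 mm)² = π(1.0250e-03 m)² = 3.301e-06 m²
R_3 = (1.66×10^-8)(18.1)/(3.301e-06) = 0.09103 Ω
R_total = R_1 + R_2 + R_3 = 0.430 Ω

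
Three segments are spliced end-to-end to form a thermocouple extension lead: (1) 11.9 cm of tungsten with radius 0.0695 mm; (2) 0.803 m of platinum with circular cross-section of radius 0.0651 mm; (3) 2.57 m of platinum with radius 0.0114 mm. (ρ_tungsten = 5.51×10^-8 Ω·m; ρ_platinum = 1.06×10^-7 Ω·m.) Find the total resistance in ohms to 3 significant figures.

674 Ω

Seg 1: A = πr² = π(6.9500e-05 m)² = 1.517e-08 m²
R_1 = (5.51×10^-8)(0.119)/(1.517e-08) = 0.4321 Ω
Seg 2: A = πr² = π(6.5100e-05 m)² = 1.331e-08 m²
R_2 = (1.06×10^-7)(0.803)/(1.331e-08) = 6.393 Ω
Seg 3: A = πr² = π(1.1400e-05 m)² = 4.083e-10 m²
R_3 = (1.06×10^-7)(2.57)/(4.083e-10) = 667.2 Ω
R_total = R_1 + R_2 + R_3 = 674 Ω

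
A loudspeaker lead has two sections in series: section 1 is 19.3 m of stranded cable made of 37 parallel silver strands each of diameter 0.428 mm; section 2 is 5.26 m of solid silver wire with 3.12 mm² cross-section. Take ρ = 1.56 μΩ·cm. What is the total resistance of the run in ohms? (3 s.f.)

ρ = 1.56 μΩ·cm = 1.56×10^-8 Ω·m
Section 1: A_strand = π(2.1400e-04)² = 1.439e-07 m²; R₁ = ρL/(N·A_s) = (1.56×10^-8)(19.3)/(37×1.439e-07) = 0.05656 Ω
Section 2: A = 3.12 mm² = 3.120e-06 m²
R₂ = (1.56×10^-8)(5.26)/(3.120e-06) = 0.0263 Ω
R = R₁ + R₂ = 0.0829 Ω

0.0829 Ω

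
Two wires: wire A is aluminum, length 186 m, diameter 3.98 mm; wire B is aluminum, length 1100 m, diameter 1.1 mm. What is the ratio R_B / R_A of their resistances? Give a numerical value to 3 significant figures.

77.4

R ∝ ρL/d², so R_B/R_A = (L_B/L_A) × (d_A/d_B)²
= (1100/186) × (3.98/1.1)² = 77.4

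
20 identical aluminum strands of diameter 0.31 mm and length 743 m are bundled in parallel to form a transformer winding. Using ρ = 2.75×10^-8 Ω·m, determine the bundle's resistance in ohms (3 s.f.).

A_strand = π(1.5500e-04 m)² = 7.548e-08 m²
R_strand = ρL/A = (2.75×10^-8)(743)/(7.548e-08) = 270.7 Ω
R_total = R_strand/N = 270.7/20 = 13.5 Ω

13.5 Ω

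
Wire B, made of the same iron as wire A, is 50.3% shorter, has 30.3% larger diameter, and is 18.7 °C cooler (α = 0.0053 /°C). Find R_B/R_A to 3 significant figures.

R ∝ ρL/d² with ρ ∝ (1+αΔT), so R_B/R_A = (1 − 50.3/100) × (1 + 30.3/100)⁻² × (1 − 0.0053×18.7)
= 0.497 × 0.589 × 0.9009 = 0.264

0.264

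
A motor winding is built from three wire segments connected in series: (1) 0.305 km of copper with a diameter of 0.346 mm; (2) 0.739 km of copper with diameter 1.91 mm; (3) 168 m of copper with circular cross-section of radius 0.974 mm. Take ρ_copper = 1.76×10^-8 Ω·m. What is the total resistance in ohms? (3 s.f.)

Seg 1: A = π(d/2)² = π(1.7300e-04 m)² = 9.402e-08 m²
R_1 = (1.76×10^-8)(305)/(9.402e-08) = 57.09 Ω
Seg 2: A = π(d/2)² = π(9.5500e-04 m)² = 2.865e-06 m²
R_2 = (1.76×10^-8)(739)/(2.865e-06) = 4.539 Ω
Seg 3: A = πr² = π(9.7400e-04 m)² = 2.980e-06 m²
R_3 = (1.76×10^-8)(168)/(2.980e-06) = 0.9921 Ω
R_total = R_1 + R_2 + R_3 = 62.6 Ω

62.6 Ω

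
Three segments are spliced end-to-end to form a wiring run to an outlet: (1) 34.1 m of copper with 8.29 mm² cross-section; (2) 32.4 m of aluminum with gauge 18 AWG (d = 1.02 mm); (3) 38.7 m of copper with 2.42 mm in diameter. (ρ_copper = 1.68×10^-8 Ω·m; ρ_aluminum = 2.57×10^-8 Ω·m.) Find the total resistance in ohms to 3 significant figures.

1.23 Ω

Seg 1: A = 8.29 mm² = 8.290e-06 m²
R_1 = (1.68×10^-8)(34.1)/(8.290e-06) = 0.0691 Ω
Seg 2: A = π(1.02/2 mm)² = π(5.1000e-04 m)² = 8.171e-07 m²
R_2 = (2.57×10^-8)(32.4)/(8.171e-07) = 1.019 Ω
Seg 3: A = π(d/2)² = π(1.2100e-03 m)² = 4.600e-06 m²
R_3 = (1.68×10^-8)(38.7)/(4.600e-06) = 0.1414 Ω
R_total = R_1 + R_2 + R_3 = 1.23 Ω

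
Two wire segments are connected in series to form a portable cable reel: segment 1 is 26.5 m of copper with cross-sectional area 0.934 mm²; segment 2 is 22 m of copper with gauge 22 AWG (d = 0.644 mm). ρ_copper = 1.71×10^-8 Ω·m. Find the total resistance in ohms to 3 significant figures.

1.64 Ω

Segment 1: A = 0.934 mm² = 9.340e-07 m²
R₁ = ρL/A = (1.71×10^-8)(26.5)/(9.340e-07) = 0.4852 Ω
Segment 2: A = π(0.644/2 mm)² = π(3.2200e-04 m)² = 3.257e-07 m²
R₂ = (1.71×10^-8)(22)/(3.257e-07) = 1.155 Ω
R = R₁ + R₂ = 1.64 Ω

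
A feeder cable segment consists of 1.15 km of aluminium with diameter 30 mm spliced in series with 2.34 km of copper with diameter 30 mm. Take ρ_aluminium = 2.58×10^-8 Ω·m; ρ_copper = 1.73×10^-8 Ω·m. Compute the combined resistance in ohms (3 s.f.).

0.0992 Ω

Segment 1: A = π(d/2)² = π(1.5000e-02 m)² = 7.069e-04 m²
R₁ = ρL/A = (2.58×10^-8)(1150)/(7.069e-04) = 0.04197 Ω
R₂ = (1.73×10^-8)(2340)/(7.069e-04) = 0.05727 Ω
R = R₁ + R₂ = 0.0992 Ω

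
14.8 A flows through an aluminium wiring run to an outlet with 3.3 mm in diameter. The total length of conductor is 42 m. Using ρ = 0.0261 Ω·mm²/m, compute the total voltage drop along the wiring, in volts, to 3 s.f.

ρ = 0.0261 Ω·mm²/m = 2.61×10^-8 Ω·m
A = π(d/2)² = π(1.6500e-03 m)² = 8.553e-06 m²
R = ρL/A = (2.61×10^-8)(42)/(8.553e-06) = 0.1282 Ω
V = IR = 14.8 × 0.1282 = 1.90 V

1.90 V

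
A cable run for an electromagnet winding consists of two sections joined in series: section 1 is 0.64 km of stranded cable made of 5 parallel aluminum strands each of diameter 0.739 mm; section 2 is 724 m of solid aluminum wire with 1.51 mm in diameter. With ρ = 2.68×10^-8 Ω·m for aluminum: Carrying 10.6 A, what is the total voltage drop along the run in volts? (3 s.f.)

Section 1: A_strand = π(3.6950e-04)² = 4.289e-07 m²; R₁ = ρL/(N·A_s) = (2.68×10^-8)(640)/(5×4.289e-07) = 7.998 Ω
Section 2: A = π(d/2)² = π(7.5500e-04 m)² = 1.791e-06 m²
R₂ = (2.68×10^-8)(724)/(1.791e-06) = 10.84 Ω
R = R₁ + R₂ = 18.83 Ω
V = IR = 10.6 × 18.83 = 200 V

200 V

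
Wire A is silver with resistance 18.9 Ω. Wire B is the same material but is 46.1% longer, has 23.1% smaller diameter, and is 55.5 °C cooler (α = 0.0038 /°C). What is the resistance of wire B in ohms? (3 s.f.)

R ∝ ρL/d² with ρ ∝ (1+αΔT), so R_B/R_A = (1 + 46.1/100) × (1 − 23.1/100)⁻² × (1 − 0.0038×55.5)
= 1.461 × 1.691 × 0.7891 = 1.95
R_B = 1.95 × 18.9 = 36.8 Ω

36.8 Ω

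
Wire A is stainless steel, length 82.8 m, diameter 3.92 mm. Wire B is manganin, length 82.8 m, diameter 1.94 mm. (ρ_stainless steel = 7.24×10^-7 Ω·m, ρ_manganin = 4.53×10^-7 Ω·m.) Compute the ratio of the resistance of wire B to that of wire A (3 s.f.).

2.55

R ∝ ρL/d², so R_B/R_A = (ρ_B/ρ_A) × (d_A/d_B)²
= (4.53×10^-7/7.24×10^-7) × (3.92/1.94)² = 2.55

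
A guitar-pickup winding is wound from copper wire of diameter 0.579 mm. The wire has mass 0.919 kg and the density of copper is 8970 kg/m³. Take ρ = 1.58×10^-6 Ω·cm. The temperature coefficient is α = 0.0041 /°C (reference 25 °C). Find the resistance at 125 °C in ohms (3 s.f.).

32.9 Ω

ρ = 1.58×10^-6 Ω·cm = 1.58×10^-8 Ω·m
A = π(d/2)² = π(2.8950e-04 m)² = 2.6330e-07 m²
L = m/(density·A) = 0.919/(8970×2.6330e-07) = 389.1 m
R = ρL/A = (1.58×10^-8)(389.1)/(2.6330e-07) = 23.35 Ω
R(125 °C) = 23.35 × (1 + 0.0041×100) = 32.9 Ω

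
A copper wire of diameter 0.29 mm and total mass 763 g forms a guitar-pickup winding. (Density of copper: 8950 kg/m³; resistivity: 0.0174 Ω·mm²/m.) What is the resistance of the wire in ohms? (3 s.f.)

340 Ω

ρ = 0.0174 Ω·mm²/m = 1.74×10^-8 Ω·m
A = π(d/2)² = π(1.4500e-04 m)² = 6.6052e-08 m²
L = m/(density·A) = 0.763/(8950×6.6052e-08) = 1291 m
R = ρL/A = (1.74×10^-8)(1291)/(6.6052e-08) = 340 Ω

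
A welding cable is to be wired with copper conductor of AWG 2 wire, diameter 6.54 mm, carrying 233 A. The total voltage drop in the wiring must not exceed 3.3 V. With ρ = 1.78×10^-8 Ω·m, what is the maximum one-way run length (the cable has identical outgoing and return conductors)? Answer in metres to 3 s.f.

A = π(6.54/2 mm)² = π(3.2700e-03 m)² = 3.359e-05 m²
L_max = V_max·A/(2·ρI) = (3.3)(3.359e-05)/(2×1.78×10^-8×233) = 13.4 m

13.4 m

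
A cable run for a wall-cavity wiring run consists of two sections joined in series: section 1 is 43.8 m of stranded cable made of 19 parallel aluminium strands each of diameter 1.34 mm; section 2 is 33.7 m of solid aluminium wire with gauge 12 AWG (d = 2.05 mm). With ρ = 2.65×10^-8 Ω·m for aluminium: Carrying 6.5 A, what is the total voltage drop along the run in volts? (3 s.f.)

2.04 V

Section 1: A_strand = π(6.7000e-04)² = 1.410e-06 m²; R₁ = ρL/(N·A_s) = (2.65×10^-8)(43.8)/(19×1.410e-06) = 0.04332 Ω
Section 2: A = π(2.05/2 mm)² = π(1.0250e-03 m)² = 3.301e-06 m²
R₂ = (2.65×10^-8)(33.7)/(3.301e-06) = 0.2706 Ω
R = R₁ + R₂ = 0.3139 Ω
V = IR = 6.5 × 0.3139 = 2.04 V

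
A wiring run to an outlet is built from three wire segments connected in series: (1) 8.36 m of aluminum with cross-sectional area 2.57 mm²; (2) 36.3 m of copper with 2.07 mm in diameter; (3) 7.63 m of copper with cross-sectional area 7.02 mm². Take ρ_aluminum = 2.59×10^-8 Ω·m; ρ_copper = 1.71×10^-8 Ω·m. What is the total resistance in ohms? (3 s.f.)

Seg 1: A = 2.57 mm² = 2.570e-06 m²
R_1 = (2.59×10^-8)(8.36)/(2.570e-06) = 0.08425 Ω
Seg 2: A = π(d/2)² = π(1.0350e-03 m)² = 3.365e-06 m²
R_2 = (1.71×10^-8)(36.3)/(3.365e-06) = 0.1844 Ω
Seg 3: A = 7.02 mm² = 7.020e-06 m²
R_3 = (1.71×10^-8)(7.63)/(7.020e-06) = 0.01859 Ω
R_total = R_1 + R_2 + R_3 = 0.287 Ω

0.287 Ω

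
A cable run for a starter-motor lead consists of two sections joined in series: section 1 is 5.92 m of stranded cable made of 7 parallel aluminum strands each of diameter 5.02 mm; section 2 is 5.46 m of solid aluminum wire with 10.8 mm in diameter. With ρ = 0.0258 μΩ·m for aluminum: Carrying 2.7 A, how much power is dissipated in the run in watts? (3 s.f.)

ρ = 0.0258 μΩ·m = 2.58×10^-8 Ω·m
Section 1: A_strand = π(2.5100e-03)² = 1.979e-05 m²; R₁ = ρL/(N·A_s) = (2.58×10^-8)(5.92)/(7×1.979e-05) = 0.001102 Ω
Section 2: A = π(d/2)² = π(5.4000e-03 m)² = 9.161e-05 m²
R₂ = (2.58×10^-8)(5.46)/(9.161e-05) = 0.001538 Ω
R = R₁ + R₂ = 0.00264 Ω
P = I²R = (2.7)² × 0.00264 = 0.0192 W

0.0192 W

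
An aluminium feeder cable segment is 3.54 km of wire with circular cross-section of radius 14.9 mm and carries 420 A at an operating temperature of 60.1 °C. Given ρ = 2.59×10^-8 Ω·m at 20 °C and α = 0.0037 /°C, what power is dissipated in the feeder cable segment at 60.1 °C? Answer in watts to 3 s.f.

26600 W

A = πr² = π(1.4900e-02 m)² = 6.975e-04 m²
R₍20₎ = ρL/A = (2.59×10^-8)(3540)/(6.975e-04) = 0.1315 Ω
R₍60.1₎ = R₍20₎(1 + αΔT) = 0.1315 × (1 + 0.0037×40.1) = 0.151 Ω
P = I²R = (420)² × 0.151 = 26600 W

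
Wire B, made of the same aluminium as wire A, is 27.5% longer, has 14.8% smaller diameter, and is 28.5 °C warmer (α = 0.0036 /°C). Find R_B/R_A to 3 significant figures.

1.94

R ∝ ρL/d² with ρ ∝ (1+αΔT), so R_B/R_A = (1 + 27.5/100) × (1 − 14.8/100)⁻² × (1 + 0.0036×28.5)
= 1.275 × 1.378 × 1.103 = 1.94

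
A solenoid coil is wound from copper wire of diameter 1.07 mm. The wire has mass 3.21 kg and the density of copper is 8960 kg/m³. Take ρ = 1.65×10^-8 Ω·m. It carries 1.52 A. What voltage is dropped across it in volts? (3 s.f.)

11.1 V

A = π(d/2)² = π(5.3500e-04 m)² = 8.9920e-07 m²
L = m/(density·A) = 3.21/(8960×8.9920e-07) = 398.4 m
R = ρL/A = (1.65×10^-8)(398.4)/(8.9920e-07) = 7.311 Ω
V = IR = 1.52 × 7.311 = 11.1 V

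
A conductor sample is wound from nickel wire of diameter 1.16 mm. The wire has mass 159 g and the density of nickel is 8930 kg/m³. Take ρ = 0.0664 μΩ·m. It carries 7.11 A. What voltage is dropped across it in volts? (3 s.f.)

ρ = 0.0664 μΩ·m = 6.64×10^-8 Ω·m
A = π(d/2)² = π(5.8000e-04 m)² = 1.0568e-06 m²
L = m/(density·A) = 0.159/(8930×1.0568e-06) = 16.85 m
R = ρL/A = (6.64×10^-8)(16.85)/(1.0568e-06) = 1.059 Ω
V = IR = 7.11 × 1.059 = 7.53 V

7.53 V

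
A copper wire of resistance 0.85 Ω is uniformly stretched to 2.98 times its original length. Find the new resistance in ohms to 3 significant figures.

Volume constant ⇒ A' = A/k with k = 2.98. R' = ρ(kL)/(A/k) = k²R.
R' = 8.88 × 0.85 = 7.55 Ω

7.55 Ω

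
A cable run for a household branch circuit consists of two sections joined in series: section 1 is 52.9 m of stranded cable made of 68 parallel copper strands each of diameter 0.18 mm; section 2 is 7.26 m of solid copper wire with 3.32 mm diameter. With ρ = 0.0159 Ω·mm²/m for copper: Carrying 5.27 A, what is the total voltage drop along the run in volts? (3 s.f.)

2.63 V

ρ = 0.0159 Ω·mm²/m = 1.59×10^-8 Ω·m
Section 1: A_strand = π(9.0000e-05)² = 2.545e-08 m²; R₁ = ρL/(N·A_s) = (1.59×10^-8)(52.9)/(68×2.545e-08) = 0.4861 Ω
Section 2: A = π(d/2)² = π(1.6600e-03 m)² = 8.657e-06 m²
R₂ = (1.59×10^-8)(7.26)/(8.657e-06) = 0.01333 Ω
R = R₁ + R₂ = 0.4994 Ω
V = IR = 5.27 × 0.4994 = 2.63 V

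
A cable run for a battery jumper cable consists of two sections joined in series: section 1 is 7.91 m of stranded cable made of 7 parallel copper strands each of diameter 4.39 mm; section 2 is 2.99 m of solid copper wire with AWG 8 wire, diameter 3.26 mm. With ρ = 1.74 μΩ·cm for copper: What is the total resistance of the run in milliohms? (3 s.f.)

7.53 mΩ

ρ = 1.74 μΩ·cm = 1.74×10^-8 Ω·m
Section 1: A_strand = π(2.1950e-03)² = 1.514e-05 m²; R₁ = ρL/(N·A_s) = (1.74×10^-8)(7.91)/(7×1.514e-05) = 0.001299 Ω
Section 2: A = π(3.26/2 mm)² = π(1.6300e-03 m)² = 8.347e-06 m²
R₂ = (1.74×10^-8)(2.99)/(8.347e-06) = 0.006233 Ω
R = R₁ + R₂ = 7.53 mΩ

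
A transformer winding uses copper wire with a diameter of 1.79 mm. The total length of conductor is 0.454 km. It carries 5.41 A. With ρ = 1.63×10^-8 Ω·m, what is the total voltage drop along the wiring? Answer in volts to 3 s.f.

A = π(d/2)² = π(8.9500e-04 m)² = 2.516e-06 m²
R = ρL/A = (1.63×10^-8)(454)/(2.516e-06) = 2.941 Ω
V = IR = 5.41 × 2.941 = 15.9 V

15.9 V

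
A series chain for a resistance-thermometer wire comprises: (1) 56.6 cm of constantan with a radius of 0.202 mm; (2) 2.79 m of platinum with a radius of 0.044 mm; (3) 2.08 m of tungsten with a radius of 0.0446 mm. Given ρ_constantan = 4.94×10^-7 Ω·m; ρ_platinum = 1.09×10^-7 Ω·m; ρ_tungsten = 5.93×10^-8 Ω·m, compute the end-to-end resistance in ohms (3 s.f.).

Seg 1: A = πr² = π(2.0200e-04 m)² = 1.282e-07 m²
R_1 = (4.94×10^-7)(0.566)/(1.282e-07) = 2.181 Ω
Seg 2: A = πr² = π(4.4000e-05 m)² = 6.082e-09 m²
R_2 = (1.09×10^-7)(2.79)/(6.082e-09) = 50 Ω
Seg 3: A = πr² = π(4.4600e-05 m)² = 6.249e-09 m²
R_3 = (5.93×10^-8)(2.08)/(6.249e-09) = 19.74 Ω
R_total = R_1 + R_2 + R_3 = 71.9 Ω

71.9 Ω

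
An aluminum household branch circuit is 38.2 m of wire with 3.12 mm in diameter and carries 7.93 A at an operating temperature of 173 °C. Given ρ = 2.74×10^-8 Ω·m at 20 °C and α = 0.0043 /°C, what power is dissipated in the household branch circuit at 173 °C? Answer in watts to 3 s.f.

A = π(d/2)² = π(1.5600e-03 m)² = 7.645e-06 m²
R₍20₎ = ρL/A = (2.74×10^-8)(38.2)/(7.645e-06) = 0.1369 Ω
R₍173₎ = R₍20₎(1 + αΔT) = 0.1369 × (1 + 0.0043×153) = 0.227 Ω
P = I²R = (7.93)² × 0.227 = 14.3 W

14.3 W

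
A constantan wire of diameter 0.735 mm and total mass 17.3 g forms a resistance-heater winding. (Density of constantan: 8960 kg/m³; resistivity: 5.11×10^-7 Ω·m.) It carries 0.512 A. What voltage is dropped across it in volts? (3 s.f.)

2.81 V

A = π(d/2)² = π(3.6750e-04 m)² = 4.2429e-07 m²
L = m/(density·A) = 0.0173/(8960×4.2429e-07) = 4.551 m
R = ρL/A = (5.11×10^-7)(4.551)/(4.2429e-07) = 5.481 Ω
V = IR = 0.512 × 5.481 = 2.81 V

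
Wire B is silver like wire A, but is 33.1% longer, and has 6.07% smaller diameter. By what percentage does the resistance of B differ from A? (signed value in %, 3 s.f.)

R ∝ L/d², so R_B/R_A = (1 + 33.1/100) × (1 − 6.07/100)⁻²
= 1.331 × 1.133 = 1.509
(R_B − R_A)/R_A = 1.509 − 1 = 50.9%

50.9%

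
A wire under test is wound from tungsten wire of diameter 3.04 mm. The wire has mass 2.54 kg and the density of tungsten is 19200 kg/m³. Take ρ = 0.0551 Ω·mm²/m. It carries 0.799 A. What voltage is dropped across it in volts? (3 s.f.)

ρ = 0.0551 Ω·mm²/m = 5.51×10^-8 Ω·m
A = π(d/2)² = π(1.5200e-03 m)² = 7.2583e-06 m²
L = m/(density·A) = 2.54/(19200×7.2583e-06) = 18.23 m
R = ρL/A = (5.51×10^-8)(18.23)/(7.2583e-06) = 0.1384 Ω
V = IR = 0.799 × 0.1384 = 0.111 V

0.111 V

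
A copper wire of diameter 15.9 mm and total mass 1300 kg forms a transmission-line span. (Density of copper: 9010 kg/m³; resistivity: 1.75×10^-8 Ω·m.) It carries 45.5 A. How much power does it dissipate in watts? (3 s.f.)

133 W

A = π(d/2)² = π(7.9500e-03 m)² = 1.9856e-04 m²
L = m/(density·A) = 1300/(9010×1.9856e-04) = 726.7 m
R = ρL/A = (1.75×10^-8)(726.7)/(1.9856e-04) = 0.06405 Ω
P = I²R = (45.5)² × 0.06405 = 133 W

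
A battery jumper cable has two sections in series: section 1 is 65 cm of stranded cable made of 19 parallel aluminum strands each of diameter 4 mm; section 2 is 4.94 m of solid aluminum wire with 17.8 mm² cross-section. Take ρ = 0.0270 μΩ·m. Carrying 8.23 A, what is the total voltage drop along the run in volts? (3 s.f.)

0.0623 V

ρ = 0.0270 μΩ·m = 2.70×10^-8 Ω·m
Section 1: A_strand = π(2.0000e-03)² = 1.257e-05 m²; R₁ = ρL/(N·A_s) = (2.70×10^-8)(0.65)/(19×1.257e-05) = 7.350×10^-5 Ω
Section 2: A = 17.8 mm² = 1.780e-05 m²
R₂ = (2.70×10^-8)(4.94)/(1.780e-05) = 0.007493 Ω
R = R₁ + R₂ = 0.007567 Ω
V = IR = 8.23 × 0.007567 = 0.0623 V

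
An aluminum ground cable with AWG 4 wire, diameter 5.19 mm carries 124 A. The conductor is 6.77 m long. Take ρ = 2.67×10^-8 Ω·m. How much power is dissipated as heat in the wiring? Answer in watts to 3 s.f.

A = π(5.19/2 mm)² = π(2.5950e-03 m)² = 2.116e-05 m²
R = ρL/A = (2.67×10^-8)(6.77)/(2.116e-05) = 0.008544 Ω
P = I²R = (124)² × 0.008544 = 131 W

131 W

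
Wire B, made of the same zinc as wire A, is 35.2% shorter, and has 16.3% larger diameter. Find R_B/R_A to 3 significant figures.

R ∝ L/d², so R_B/R_A = (1 − 35.2/100) × (1 + 16.3/100)⁻²
= 0.648 × 0.7393 = 0.479

0.479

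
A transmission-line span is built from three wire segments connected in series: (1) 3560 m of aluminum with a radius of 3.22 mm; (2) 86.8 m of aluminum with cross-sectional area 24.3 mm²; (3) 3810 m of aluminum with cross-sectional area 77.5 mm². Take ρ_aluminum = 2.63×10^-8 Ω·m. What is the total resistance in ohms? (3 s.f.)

4.26 Ω

Seg 1: A = πr² = π(3.2200e-03 m)² = 3.257e-05 m²
R_1 = (2.63×10^-8)(3560)/(3.257e-05) = 2.874 Ω
Seg 2: A = 24.3 mm² = 2.430e-05 m²
R_2 = (2.63×10^-8)(86.8)/(2.430e-05) = 0.09394 Ω
Seg 3: A = 77.5 mm² = 7.750e-05 m²
R_3 = (2.63×10^-8)(3810)/(7.750e-05) = 1.293 Ω
R_total = R_1 + R_2 + R_3 = 4.26 Ω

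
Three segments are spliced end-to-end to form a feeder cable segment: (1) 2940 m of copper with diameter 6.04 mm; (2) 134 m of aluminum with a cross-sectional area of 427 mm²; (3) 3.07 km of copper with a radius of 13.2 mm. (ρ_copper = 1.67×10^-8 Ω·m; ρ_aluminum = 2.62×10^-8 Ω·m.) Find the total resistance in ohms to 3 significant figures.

1.82 Ω

Seg 1: A = π(d/2)² = π(3.0200e-03 m)² = 2.865e-05 m²
R_1 = (1.67×10^-8)(2940)/(2.865e-05) = 1.714 Ω
Seg 2: A = 427 mm² = 4.270e-04 m²
R_2 = (2.62×10^-8)(134)/(4.270e-04) = 0.008222 Ω
Seg 3: A = πr² = π(1.3200e-02 m)² = 5.474e-04 m²
R_3 = (1.67×10^-8)(3070)/(5.474e-04) = 0.09366 Ω
R_total = R_1 + R_2 + R_3 = 1.82 Ω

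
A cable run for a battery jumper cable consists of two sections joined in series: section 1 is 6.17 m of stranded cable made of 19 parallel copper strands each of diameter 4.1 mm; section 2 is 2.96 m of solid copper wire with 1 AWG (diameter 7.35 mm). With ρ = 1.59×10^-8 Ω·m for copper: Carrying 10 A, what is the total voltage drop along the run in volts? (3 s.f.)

0.0150 V

Section 1: A_strand = π(2.0500e-03)² = 1.320e-05 m²; R₁ = ρL/(N·A_s) = (1.59×10^-8)(6.17)/(19×1.320e-05) = 3.911×10^-4 Ω
Section 2: A = π(7.35/2 mm)² = π(3.6750e-03 m)² = 4.243e-05 m²
R₂ = (1.59×10^-8)(2.96)/(4.243e-05) = 0.001109 Ω
R = R₁ + R₂ = 0.0015 Ω
V = IR = 10 × 0.0015 = 0.0150 V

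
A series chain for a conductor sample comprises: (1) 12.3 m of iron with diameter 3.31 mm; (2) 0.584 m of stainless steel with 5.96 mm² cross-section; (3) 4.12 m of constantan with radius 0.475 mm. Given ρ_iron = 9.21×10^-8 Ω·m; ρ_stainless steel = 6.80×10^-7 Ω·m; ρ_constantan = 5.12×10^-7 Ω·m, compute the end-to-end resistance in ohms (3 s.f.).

Seg 1: A = π(d/2)² = π(1.6550e-03 m)² = 8.605e-06 m²
R_1 = (9.21×10^-8)(12.3)/(8.605e-06) = 0.1316 Ω
Seg 2: A = 5.96 mm² = 5.960e-06 m²
R_2 = (6.80×10^-7)(0.584)/(5.960e-06) = 0.06663 Ω
Seg 3: A = πr² = π(4.7500e-04 m)² = 7.088e-07 m²
R_3 = (5.12×10^-7)(4.12)/(7.088e-07) = 2.976 Ω
R_total = R_1 + R_2 + R_3 = 3.17 Ω

3.17 Ω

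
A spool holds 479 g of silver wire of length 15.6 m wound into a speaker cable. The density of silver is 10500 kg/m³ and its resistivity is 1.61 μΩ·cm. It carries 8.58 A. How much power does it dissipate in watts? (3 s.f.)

ρ = 1.61 μΩ·cm = 1.61×10^-8 Ω·m
A = m/(density·L) = 0.479/(10500×15.6) = 2.9243e-06 m²
R = ρL/A = (1.61×10^-8)(15.6)/(2.9243e-06) = 0.08589 Ω
P = I²R = (8.58)² × 0.08589 = 6.32 W

6.32 W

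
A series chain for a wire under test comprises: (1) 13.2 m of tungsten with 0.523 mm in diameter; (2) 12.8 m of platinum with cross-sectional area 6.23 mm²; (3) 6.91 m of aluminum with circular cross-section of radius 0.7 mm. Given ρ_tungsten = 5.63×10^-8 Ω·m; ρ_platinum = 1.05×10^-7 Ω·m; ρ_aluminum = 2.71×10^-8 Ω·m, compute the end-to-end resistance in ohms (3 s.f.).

3.80 Ω

Seg 1: A = π(d/2)² = π(2.6150e-04 m)² = 2.148e-07 m²
R_1 = (5.63×10^-8)(13.2)/(2.148e-07) = 3.459 Ω
Seg 2: A = 6.23 mm² = 6.230e-06 m²
R_2 = (1.05×10^-7)(12.8)/(6.230e-06) = 0.2157 Ω
Seg 3: A = πr² = π(7.0000e-04 m)² = 1.539e-06 m²
R_3 = (2.71×10^-8)(6.91)/(1.539e-06) = 0.1216 Ω
R_total = R_1 + R_2 + R_3 = 3.80 Ω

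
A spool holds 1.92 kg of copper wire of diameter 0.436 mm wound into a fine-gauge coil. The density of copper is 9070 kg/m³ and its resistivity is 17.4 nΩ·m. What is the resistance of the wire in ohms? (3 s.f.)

165 Ω

ρ = 17.4 nΩ·m = 1.74×10^-8 Ω·m
A = π(d/2)² = π(2.1800e-04 m)² = 1.4930e-07 m²
L = m/(density·A) = 1.92/(9070×1.4930e-07) = 1418 m
R = ρL/A = (1.74×10^-8)(1418)/(1.4930e-07) = 165 Ω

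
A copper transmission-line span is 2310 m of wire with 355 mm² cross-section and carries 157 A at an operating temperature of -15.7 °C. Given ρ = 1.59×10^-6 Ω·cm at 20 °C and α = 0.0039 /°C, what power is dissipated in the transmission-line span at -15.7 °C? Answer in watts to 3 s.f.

2200 W

ρ = 1.59×10^-6 Ω·cm = 1.59×10^-8 Ω·m
A = 355 mm² = 3.550e-04 m²
R₍20₎ = ρL/A = (1.59×10^-8)(2310)/(3.550e-04) = 0.1035 Ω
R₍-15.7₎ = R₍20₎(1 + αΔT) = 0.1035 × (1 + 0.0039×-35.7) = 0.08906 Ω
P = I²R = (157)² × 0.08906 = 2200 W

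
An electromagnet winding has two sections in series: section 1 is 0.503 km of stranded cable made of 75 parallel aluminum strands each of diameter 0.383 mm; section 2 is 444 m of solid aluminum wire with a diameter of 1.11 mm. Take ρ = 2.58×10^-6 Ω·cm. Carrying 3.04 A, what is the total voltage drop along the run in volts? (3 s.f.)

40.6 V

ρ = 2.58×10^-6 Ω·cm = 2.58×10^-8 Ω·m
Section 1: A_strand = π(1.9150e-04)² = 1.152e-07 m²; R₁ = ρL/(N·A_s) = (2.58×10^-8)(503)/(75×1.152e-07) = 1.502 Ω
Section 2: A = π(d/2)² = π(5.5500e-04 m)² = 9.677e-07 m²
R₂ = (2.58×10^-8)(444)/(9.677e-07) = 11.84 Ω
R = R₁ + R₂ = 13.34 Ω
V = IR = 3.04 × 13.34 = 40.6 V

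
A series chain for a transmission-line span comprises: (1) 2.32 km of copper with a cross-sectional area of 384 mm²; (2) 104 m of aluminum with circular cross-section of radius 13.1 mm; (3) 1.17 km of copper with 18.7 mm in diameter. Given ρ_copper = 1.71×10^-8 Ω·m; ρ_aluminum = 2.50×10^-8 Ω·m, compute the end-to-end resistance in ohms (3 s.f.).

0.181 Ω

Seg 1: A = 384 mm² = 3.840e-04 m²
R_1 = (1.71×10^-8)(2320)/(3.840e-04) = 0.1033 Ω
Seg 2: A = πr² = π(1.3100e-02 m)² = 5.391e-04 m²
R_2 = (2.50×10^-8)(104)/(5.391e-04) = 0.004823 Ω
Seg 3: A = π(d/2)² = π(9.3500e-03 m)² = 2.746e-04 m²
R_3 = (1.71×10^-8)(1170)/(2.746e-04) = 0.07285 Ω
R_total = R_1 + R_2 + R_3 = 0.181 Ω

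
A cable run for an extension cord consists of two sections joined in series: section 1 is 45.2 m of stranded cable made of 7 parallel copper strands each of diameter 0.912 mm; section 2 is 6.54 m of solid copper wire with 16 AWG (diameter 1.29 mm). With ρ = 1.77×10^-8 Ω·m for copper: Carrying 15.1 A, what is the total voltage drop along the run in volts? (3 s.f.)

Section 1: A_strand = π(4.5600e-04)² = 6.533e-07 m²; R₁ = ρL/(N·A_s) = (1.77×10^-8)(45.2)/(7×6.533e-07) = 0.175 Ω
Section 2: A = π(1.29/2 mm)² = π(6.4500e-04 m)² = 1.307e-06 m²
R₂ = (1.77×10^-8)(6.54)/(1.307e-06) = 0.08857 Ω
R = R₁ + R₂ = 0.2635 Ω
V = IR = 15.1 × 0.2635 = 3.98 V

3.98 V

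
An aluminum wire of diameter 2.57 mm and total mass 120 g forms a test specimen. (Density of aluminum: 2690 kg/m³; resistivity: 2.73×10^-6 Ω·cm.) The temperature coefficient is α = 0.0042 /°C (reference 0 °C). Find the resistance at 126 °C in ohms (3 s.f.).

ρ = 2.73×10^-6 Ω·cm = 2.73×10^-8 Ω·m
A = π(d/2)² = π(1.2850e-03 m)² = 5.1875e-06 m²
L = m/(density·A) = 0.12/(2690×5.1875e-06) = 8.599 m
R = ρL/A = (2.73×10^-8)(8.599)/(5.1875e-06) = 0.04526 Ω
R(126 °C) = 0.04526 × (1 + 0.0042×126) = 0.0692 Ω

0.0692 Ω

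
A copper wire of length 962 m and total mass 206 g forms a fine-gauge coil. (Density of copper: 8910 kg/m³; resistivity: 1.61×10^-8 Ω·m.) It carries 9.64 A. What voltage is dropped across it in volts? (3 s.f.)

6210 V

A = m/(density·L) = 0.206/(8910×962) = 2.4033e-08 m²
R = ρL/A = (1.61×10^-8)(962)/(2.4033e-08) = 644.4 Ω
V = IR = 9.64 × 644.4 = 6210 V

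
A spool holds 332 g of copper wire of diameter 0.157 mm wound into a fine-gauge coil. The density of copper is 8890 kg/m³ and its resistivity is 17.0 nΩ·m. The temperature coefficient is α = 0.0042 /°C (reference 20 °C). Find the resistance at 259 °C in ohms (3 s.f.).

ρ = 17.0 nΩ·m = 1.70×10^-8 Ω·m
A = π(d/2)² = π(7.8500e-05 m)² = 1.9359e-08 m²
L = m/(density·A) = 0.332/(8890×1.9359e-08) = 1929 m
R = ρL/A = (1.70×10^-8)(1929)/(1.9359e-08) = 1694 Ω
R(259 °C) = 1694 × (1 + 0.0042×239) = 3390 Ω

3390 Ω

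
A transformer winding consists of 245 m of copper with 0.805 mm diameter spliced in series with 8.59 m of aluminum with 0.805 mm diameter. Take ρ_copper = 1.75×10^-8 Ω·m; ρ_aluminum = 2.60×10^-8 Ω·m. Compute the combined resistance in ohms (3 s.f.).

Segment 1: A = π(d/2)² = π(4.0250e-04 m)² = 5.090e-07 m²
R₁ = ρL/A = (1.75×10^-8)(245)/(5.090e-07) = 8.424 Ω
R₂ = (2.60×10^-8)(8.59)/(5.090e-07) = 0.4388 Ω
R = R₁ + R₂ = 8.86 Ω

8.86 Ω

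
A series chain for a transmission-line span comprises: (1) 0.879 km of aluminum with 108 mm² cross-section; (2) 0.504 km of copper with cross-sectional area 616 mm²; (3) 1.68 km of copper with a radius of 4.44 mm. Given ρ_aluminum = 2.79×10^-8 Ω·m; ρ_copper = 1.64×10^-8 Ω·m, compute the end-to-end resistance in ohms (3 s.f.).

0.685 Ω

Seg 1: A = 108 mm² = 1.080e-04 m²
R_1 = (2.79×10^-8)(879)/(1.080e-04) = 0.2271 Ω
Seg 2: A = 616 mm² = 6.160e-04 m²
R_2 = (1.64×10^-8)(504)/(6.160e-04) = 0.01342 Ω
Seg 3: A = πr² = π(4.4400e-03 m)² = 6.193e-05 m²
R_3 = (1.64×10^-8)(1680)/(6.193e-05) = 0.4449 Ω
R_total = R_1 + R_2 + R_3 = 0.685 Ω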